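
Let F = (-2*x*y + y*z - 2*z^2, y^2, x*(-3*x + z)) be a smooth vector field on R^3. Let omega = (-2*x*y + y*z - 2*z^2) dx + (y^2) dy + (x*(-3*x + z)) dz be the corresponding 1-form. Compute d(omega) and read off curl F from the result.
d(omega) = (0) dy ∧ dz + (6*x + y - 5*z) dz ∧ dx + (2*x - z) dx ∧ dy; curl F = (0, 6*x + y - 5*z, 2*x - z)

d omega = sum_{i<j} (∂f_j/∂x_i - ∂f_i/∂x_j) dx_i ∧ dx_j. Under the identification (dy ∧ dz, dz ∧ dx, dx ∧ dy) ↔ (e_x, e_y, e_z), the coefficients are exactly the components of curl F. Compute:
  ∂R/∂y - ∂Q/∂z = (0) - (0) = 0
  ∂P/∂z - ∂R/∂x = (y - 4*z) - (-6*x + z) = 6*x + y - 5*z
  ∂Q/∂x - ∂P/∂y = (0) - (-2*x + z) = 2*x - z.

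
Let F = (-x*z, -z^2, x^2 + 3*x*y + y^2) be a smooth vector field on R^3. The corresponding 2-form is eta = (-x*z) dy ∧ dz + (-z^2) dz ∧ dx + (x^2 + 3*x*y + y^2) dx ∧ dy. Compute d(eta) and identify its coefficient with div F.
d(eta) = (-z) dx ∧ dy ∧ dz; div F = -z

For a 2-form in R^3 of the form above, applying d gives a 3-form with coefficient ∂P/∂x + ∂Q/∂y + ∂R/∂z:
  ∂P/∂x = -z
  ∂Q/∂y = 0
  ∂R/∂z = 0
Sum = -z, which is exactly div F.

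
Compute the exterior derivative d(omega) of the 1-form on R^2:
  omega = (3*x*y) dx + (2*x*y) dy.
d(omega) = (-3*x + 2*y) dx ∧ dy

For a 1-form omega = sum_i f_i dx_i, the exterior derivative is
  d(omega) = sum_{i < j} (∂f_j/∂x_i - ∂f_i/∂x_j) dx_i ∧ dx_j.
  coefficient of dx ∧ dy: ∂f_2/∂x - ∂f_1/∂y = ∂(2*x*y)/∂x - ∂(3*x*y)/∂y = -3*x + 2*y
Assembling: d(omega) = (-3*x + 2*y) dx ∧ dy.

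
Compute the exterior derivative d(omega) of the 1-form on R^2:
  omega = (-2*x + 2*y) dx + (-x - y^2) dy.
d(omega) = (-3) dx ∧ dy

For a 1-form omega = sum_i f_i dx_i, the exterior derivative is
  d(omega) = sum_{i < j} (∂f_j/∂x_i - ∂f_i/∂x_j) dx_i ∧ dx_j.
  coefficient of dx ∧ dy: ∂f_2/∂x - ∂f_1/∂y = ∂(-x - y^2)/∂x - ∂(-2*x + 2*y)/∂y = -3
Assembling: d(omega) = (-3) dx ∧ dy.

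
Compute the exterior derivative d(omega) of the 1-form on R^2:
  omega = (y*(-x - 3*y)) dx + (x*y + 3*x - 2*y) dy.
d(omega) = (x + 7*y + 3) dx ∧ dy

For a 1-form omega = sum_i f_i dx_i, the exterior derivative is
  d(omega) = sum_{i < j} (∂f_j/∂x_i - ∂f_i/∂x_j) dx_i ∧ dx_j.
  coefficient of dx ∧ dy: ∂f_2/∂x - ∂f_1/∂y = ∂(x*y + 3*x - 2*y)/∂x - ∂(y*(-x - 3*y))/∂y = x + 7*y + 3
Assembling: d(omega) = (x + 7*y + 3) dx ∧ dy.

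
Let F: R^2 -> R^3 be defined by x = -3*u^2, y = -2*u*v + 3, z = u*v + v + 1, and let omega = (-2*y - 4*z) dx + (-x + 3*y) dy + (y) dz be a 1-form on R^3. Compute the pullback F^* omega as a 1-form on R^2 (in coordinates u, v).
F^* omega = (-6*u^2*v + 10*u*v^2 + 24*u*v + 60*u - 15*v) du + (-6*u^3 + 10*u^2*v - 2*u*v - 15*u + 3) dv

Using F^*(f dg) = (f ∘ F) d(g ∘ F), substitute each coordinate x_i by F_i(u, v) in f_i, and replace dx_i by d F_i = (∂F_i/∂u) du + (∂F_i/∂v) dv.
  For the x component: f_1(F) = -4*v - 10; d F_1 = (-6*u) du + (0) dv
  For the y component: f_2(F) = 3*u^2 - 6*u*v + 9; d F_2 = (-2*v) du + (-2*u) dv
  For the z component: f_3(F) = -2*u*v + 3; d F_3 = (v) du + (u + 1) dv
Combining and collecting du, dv coefficients:
  coeff of du: -6*u^2*v + 10*u*v^2 + 24*u*v + 60*u - 15*v
  coeff of dv: -6*u^3 + 10*u^2*v - 2*u*v - 15*u + 3
F^* omega = (-6*u^2*v + 10*u*v^2 + 24*u*v + 60*u - 15*v) du + (-6*u^3 + 10*u^2*v - 2*u*v - 15*u + 3) dv.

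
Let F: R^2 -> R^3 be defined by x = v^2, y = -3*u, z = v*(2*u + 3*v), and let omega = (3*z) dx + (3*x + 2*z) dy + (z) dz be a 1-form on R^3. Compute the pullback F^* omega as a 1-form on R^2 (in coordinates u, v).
F^* omega = (v*(4*u*v - 12*u + 6*v^2 - 27*v)) du + (2*v*(2*u^2 + 15*u*v + 18*v^2)) dv

Using F^*(f dg) = (f ∘ F) d(g ∘ F), substitute each coordinate x_i by F_i(u, v) in f_i, and replace dx_i by d F_i = (∂F_i/∂u) du + (∂F_i/∂v) dv.
  For the x component: f_1(F) = 3*v*(2*u + 3*v); d F_1 = (0) du + (2*v) dv
  For the y component: f_2(F) = v*(4*u + 9*v); d F_2 = (-3) du + (0) dv
  For the z component: f_3(F) = v*(2*u + 3*v); d F_3 = (2*v) du + (2*u + 6*v) dv
Combining and collecting du, dv coefficients:
  coeff of du: v*(4*u*v - 12*u + 6*v^2 - 27*v)
  coeff of dv: 2*v*(2*u^2 + 15*u*v + 18*v^2)
F^* omega = (v*(4*u*v - 12*u + 6*v^2 - 27*v)) du + (2*v*(2*u^2 + 15*u*v + 18*v^2)) dv.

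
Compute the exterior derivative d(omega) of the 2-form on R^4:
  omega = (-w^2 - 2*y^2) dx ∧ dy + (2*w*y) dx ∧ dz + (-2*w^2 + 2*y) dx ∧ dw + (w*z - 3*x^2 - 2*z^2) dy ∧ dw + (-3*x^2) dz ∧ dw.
d(omega) = (-2*w - 6*x - 2) dx ∧ dy ∧ dw + (-2*w) dx ∧ dy ∧ dz + (-6*x + 2*y) dx ∧ dz ∧ dw + (-w + 4*z) dy ∧ dz ∧ dw

For a 2-form omega = sum_{i<j} g_{ij} dx_i ∧ dx_j, the exterior derivative is
  d(omega) = sum_{i<j} d(g_{ij}) ∧ dx_i ∧ dx_j = sum_{i<j, k} (∂g_{ij}/∂x_k) dx_k ∧ dx_i ∧ dx_j.
Expand each term, using dx_k ∧ dx_i ∧ dx_j = sgn(permutation) dx_{(a)} ∧ dx_{(b)} ∧ dx_{(c)} with (a < b < c) sorted:
  d(-w^2 - 2*y^2) includes (∂/∂w)(-w^2 - 2*y^2) dw = (-2*w) dw, which multiplied by dx ∧ dy gives (-2*w) dx ∧ dy ∧ dw
  d(2*w*y) includes (∂/∂y)(2*w*y) dy = (2*w) dy, which multiplied by dx ∧ dz gives (-2*w) dx ∧ dy ∧ dz
  d(2*w*y) includes (∂/∂w)(2*w*y) dw = (2*y) dw, which multiplied by dx ∧ dz gives (2*y) dx ∧ dz ∧ dw
  d(-2*w^2 + 2*y) includes (∂/∂y)(-2*w^2 + 2*y) dy = (2) dy, which multiplied by dx ∧ dw gives (-2) dx ∧ dy ∧ dw
  d(w*z - 3*x^2 - 2*z^2) includes (∂/∂x)(w*z - 3*x^2 - 2*z^2) dx = (-6*x) dx, which multiplied by dy ∧ dw gives (-6*x) dx ∧ dy ∧ dw
  d(w*z - 3*x^2 - 2*z^2) includes (∂/∂z)(w*z - 3*x^2 - 2*z^2) dz = (w - 4*z) dz, which multiplied by dy ∧ dw gives (-w + 4*z) dy ∧ dz ∧ dw
  d(-3*x^2) includes (∂/∂x)(-3*x^2) dx = (-6*x) dx, which multiplied by dz ∧ dw gives (-6*x) dx ∧ dz ∧ dw
Collecting like 3-forms: d(omega) = (-2*w - 6*x - 2) dx ∧ dy ∧ dw + (-2*w) dx ∧ dy ∧ dz + (-6*x + 2*y) dx ∧ dz ∧ dw + (-w + 4*z) dy ∧ dz ∧ dw.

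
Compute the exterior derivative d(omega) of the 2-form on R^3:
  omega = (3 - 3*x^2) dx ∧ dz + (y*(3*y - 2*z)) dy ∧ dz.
d(omega) = 0

For a 2-form omega = sum_{i<j} g_{ij} dx_i ∧ dx_j, the exterior derivative is
  d(omega) = sum_{i<j} d(g_{ij}) ∧ dx_i ∧ dx_j = sum_{i<j, k} (∂g_{ij}/∂x_k) dx_k ∧ dx_i ∧ dx_j.
Expand each term, using dx_k ∧ dx_i ∧ dx_j = sgn(permutation) dx_{(a)} ∧ dx_{(b)} ∧ dx_{(c)} with (a < b < c) sorted:

Collecting like 3-forms: d(omega) = 0.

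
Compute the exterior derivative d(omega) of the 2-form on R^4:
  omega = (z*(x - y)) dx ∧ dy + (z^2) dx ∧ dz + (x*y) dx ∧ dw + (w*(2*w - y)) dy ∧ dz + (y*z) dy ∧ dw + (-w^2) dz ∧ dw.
d(omega) = (x - y) dx ∧ dy ∧ dz + (-x) dx ∧ dy ∧ dw + (4*w - 2*y) dy ∧ dz ∧ dw

For a 2-form omega = sum_{i<j} g_{ij} dx_i ∧ dx_j, the exterior derivative is
  d(omega) = sum_{i<j} d(g_{ij}) ∧ dx_i ∧ dx_j = sum_{i<j, k} (∂g_{ij}/∂x_k) dx_k ∧ dx_i ∧ dx_j.
Expand each term, using dx_k ∧ dx_i ∧ dx_j = sgn(permutation) dx_{(a)} ∧ dx_{(b)} ∧ dx_{(c)} with (a < b < c) sorted:
  d(z*(x - y)) includes (∂/∂z)(z*(x - y)) dz = (x - y) dz, which multiplied by dx ∧ dy gives (x - y) dx ∧ dy ∧ dz
  d(x*y) includes (∂/∂y)(x*y) dy = (x) dy, which multiplied by dx ∧ dw gives (-x) dx ∧ dy ∧ dw
  d(w*(2*w - y)) includes (∂/∂w)(w*(2*w - y)) dw = (4*w - y) dw, which multiplied by dy ∧ dz gives (4*w - y) dy ∧ dz ∧ dw
  d(y*z) includes (∂/∂z)(y*z) dz = (y) dz, which multiplied by dy ∧ dw gives (-y) dy ∧ dz ∧ dw
Collecting like 3-forms: d(omega) = (x - y) dx ∧ dy ∧ dz + (-x) dx ∧ dy ∧ dw + (4*w - 2*y) dy ∧ dz ∧ dw.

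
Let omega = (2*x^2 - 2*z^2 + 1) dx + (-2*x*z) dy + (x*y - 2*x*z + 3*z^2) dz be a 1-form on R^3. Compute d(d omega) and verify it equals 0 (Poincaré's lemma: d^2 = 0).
d(d omega) = 0

Step 1: d omega = sum_{i<j} (∂f_j/∂x_i - ∂f_i/∂x_j) dx_i ∧ dx_j:
  coeff of dx ∧ dy: -2*z
  coeff of dx ∧ dz: y + 2*z
  coeff of dy ∧ dz: 3*x
Step 2: Apply d again to each 2-form coefficient. The only possible 3-form in R^3 is dx ∧ dy ∧ dz, with coefficient
  ∂(coeff of dy∧dz)/∂x - ∂(coeff of dx∧dz)/∂y + ∂(coeff of dx∧dy)/∂z
  = ∂/∂x (3*x) - ∂/∂y (y + 2*z) + ∂/∂z (-2*z).
Each of these terms simplifies to sums of mixed partials that cancel in pairs. The result is 0 (by equality of mixed partials for smooth functions — Schwarz / Clairaut).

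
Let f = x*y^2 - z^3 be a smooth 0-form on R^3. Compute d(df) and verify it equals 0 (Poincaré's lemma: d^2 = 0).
d(df) = 0

Step 1: df = sum_i (∂f/∂x_i) dx_i = (y^2) dx + (2*x*y) dy + (-3*z^2) dz.
Step 2: Apply d again. Using the 1-form formula, the coefficient of dx ∧ dy in d(df) is ∂^2 f/∂x ∂y - ∂^2 f/∂y ∂x = (2*y) - (2*y) = 0 (equality of mixed partials for smooth f).
Similarly for dx ∧ dz and dy ∧ dz — all coefficients vanish. So d(df) = 0.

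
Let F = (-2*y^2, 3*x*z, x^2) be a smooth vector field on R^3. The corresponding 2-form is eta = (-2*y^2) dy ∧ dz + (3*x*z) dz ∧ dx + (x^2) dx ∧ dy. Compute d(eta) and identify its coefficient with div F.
d(eta) = (0) dx ∧ dy ∧ dz; div F = 0

For a 2-form in R^3 of the form above, applying d gives a 3-form with coefficient ∂P/∂x + ∂Q/∂y + ∂R/∂z:
  ∂P/∂x = 0
  ∂Q/∂y = 0
  ∂R/∂z = 0
Sum = 0, which is exactly div F.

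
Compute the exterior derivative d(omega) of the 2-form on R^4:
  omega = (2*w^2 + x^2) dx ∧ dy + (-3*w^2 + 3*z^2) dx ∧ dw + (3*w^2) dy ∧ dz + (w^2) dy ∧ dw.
d(omega) = (4*w) dx ∧ dy ∧ dw + (-6*z) dx ∧ dz ∧ dw + (6*w) dy ∧ dz ∧ dw

For a 2-form omega = sum_{i<j} g_{ij} dx_i ∧ dx_j, the exterior derivative is
  d(omega) = sum_{i<j} d(g_{ij}) ∧ dx_i ∧ dx_j = sum_{i<j, k} (∂g_{ij}/∂x_k) dx_k ∧ dx_i ∧ dx_j.
Expand each term, using dx_k ∧ dx_i ∧ dx_j = sgn(permutation) dx_{(a)} ∧ dx_{(b)} ∧ dx_{(c)} with (a < b < c) sorted:
  d(2*w^2 + x^2) includes (∂/∂w)(2*w^2 + x^2) dw = (4*w) dw, which multiplied by dx ∧ dy gives (4*w) dx ∧ dy ∧ dw
  d(-3*w^2 + 3*z^2) includes (∂/∂z)(-3*w^2 + 3*z^2) dz = (6*z) dz, which multiplied by dx ∧ dw gives (-6*z) dx ∧ dz ∧ dw
  d(3*w^2) includes (∂/∂w)(3*w^2) dw = (6*w) dw, which multiplied by dy ∧ dz gives (6*w) dy ∧ dz ∧ dw
Collecting like 3-forms: d(omega) = (4*w) dx ∧ dy ∧ dw + (-6*z) dx ∧ dz ∧ dw + (6*w) dy ∧ dz ∧ dw.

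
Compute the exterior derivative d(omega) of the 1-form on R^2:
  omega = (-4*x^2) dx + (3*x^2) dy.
d(omega) = (6*x) dx ∧ dy

For a 1-form omega = sum_i f_i dx_i, the exterior derivative is
  d(omega) = sum_{i < j} (∂f_j/∂x_i - ∂f_i/∂x_j) dx_i ∧ dx_j.
  coefficient of dx ∧ dy: ∂f_2/∂x - ∂f_1/∂y = ∂(3*x^2)/∂x - ∂(-4*x^2)/∂y = 6*x
Assembling: d(omega) = (6*x) dx ∧ dy.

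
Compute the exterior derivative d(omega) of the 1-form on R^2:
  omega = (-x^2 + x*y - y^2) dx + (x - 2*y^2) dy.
d(omega) = (-x + 2*y + 1) dx ∧ dy

For a 1-form omega = sum_i f_i dx_i, the exterior derivative is
  d(omega) = sum_{i < j} (∂f_j/∂x_i - ∂f_i/∂x_j) dx_i ∧ dx_j.
  coefficient of dx ∧ dy: ∂f_2/∂x - ∂f_1/∂y = ∂(x - 2*y^2)/∂x - ∂(-x^2 + x*y - y^2)/∂y = -x + 2*y + 1
Assembling: d(omega) = (-x + 2*y + 1) dx ∧ dy.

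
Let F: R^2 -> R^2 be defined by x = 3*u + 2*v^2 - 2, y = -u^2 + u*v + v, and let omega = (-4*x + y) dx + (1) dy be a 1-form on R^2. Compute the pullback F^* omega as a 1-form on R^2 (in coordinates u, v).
F^* omega = (-3*u^2 + 3*u*v - 38*u - 24*v^2 + 4*v + 24) du + (-4*u^2*v + 4*u*v^2 - 48*u*v + u - 32*v^3 + 4*v^2 + 32*v + 1) dv

Using F^*(f dg) = (f ∘ F) d(g ∘ F), substitute each coordinate x_i by F_i(u, v) in f_i, and replace dx_i by d F_i = (∂F_i/∂u) du + (∂F_i/∂v) dv.
  For the x component: f_1(F) = -u^2 + u*v - 12*u - 8*v^2 + v + 8; d F_1 = (3) du + (4*v) dv
  For the y component: f_2(F) = 1; d F_2 = (-2*u + v) du + (u + 1) dv
Combining and collecting du, dv coefficients:
  coeff of du: -3*u^2 + 3*u*v - 38*u - 24*v^2 + 4*v + 24
  coeff of dv: -4*u^2*v + 4*u*v^2 - 48*u*v + u - 32*v^3 + 4*v^2 + 32*v + 1
F^* omega = (-3*u^2 + 3*u*v - 38*u - 24*v^2 + 4*v + 24) du + (-4*u^2*v + 4*u*v^2 - 48*u*v + u - 32*v^3 + 4*v^2 + 32*v + 1) dv.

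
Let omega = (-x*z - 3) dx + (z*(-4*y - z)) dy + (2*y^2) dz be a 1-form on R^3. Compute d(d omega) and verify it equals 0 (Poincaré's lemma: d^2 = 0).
d(d omega) = 0

Step 1: d omega = sum_{i<j} (∂f_j/∂x_i - ∂f_i/∂x_j) dx_i ∧ dx_j:
  coeff of dx ∧ dy: 0
  coeff of dx ∧ dz: x
  coeff of dy ∧ dz: 8*y + 2*z
Step 2: Apply d again to each 2-form coefficient. The only possible 3-form in R^3 is dx ∧ dy ∧ dz, with coefficient
  ∂(coeff of dy∧dz)/∂x - ∂(coeff of dx∧dz)/∂y + ∂(coeff of dx∧dy)/∂z
  = ∂/∂x (8*y + 2*z) - ∂/∂y (x) + ∂/∂z (0).
Each of these terms simplifies to sums of mixed partials that cancel in pairs. The result is 0 (by equality of mixed partials for smooth functions — Schwarz / Clairaut).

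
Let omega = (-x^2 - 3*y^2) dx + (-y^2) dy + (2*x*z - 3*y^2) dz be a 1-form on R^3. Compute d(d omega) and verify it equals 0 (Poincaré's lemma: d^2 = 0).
d(d omega) = 0

Step 1: d omega = sum_{i<j} (∂f_j/∂x_i - ∂f_i/∂x_j) dx_i ∧ dx_j:
  coeff of dx ∧ dy: 6*y
  coeff of dx ∧ dz: 2*z
  coeff of dy ∧ dz: -6*y
Step 2: Apply d again to each 2-form coefficient. The only possible 3-form in R^3 is dx ∧ dy ∧ dz, with coefficient
  ∂(coeff of dy∧dz)/∂x - ∂(coeff of dx∧dz)/∂y + ∂(coeff of dx∧dy)/∂z
  = ∂/∂x (-6*y) - ∂/∂y (2*z) + ∂/∂z (6*y).
Each of these terms simplifies to sums of mixed partials that cancel in pairs. The result is 0 (by equality of mixed partials for smooth functions — Schwarz / Clairaut).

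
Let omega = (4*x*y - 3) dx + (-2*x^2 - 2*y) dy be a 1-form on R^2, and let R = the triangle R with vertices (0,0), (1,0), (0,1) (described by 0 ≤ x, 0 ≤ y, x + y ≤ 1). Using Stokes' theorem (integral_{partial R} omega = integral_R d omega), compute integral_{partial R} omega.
integral_(partial R) omega = -4/3

Stokes: integral_partial_R omega = integral_R d omega with d omega = (∂Q/∂x - ∂P/∂y) dx ∧ dy.
  ∂Q/∂x = -4*x
  ∂P/∂y = 4*x
  integrand = ∂Q/∂x - ∂P/∂y = -8*x.
Integrating over R: integral_0^1 integral_0^{1-x} (-8*x) dy dx = -4/3.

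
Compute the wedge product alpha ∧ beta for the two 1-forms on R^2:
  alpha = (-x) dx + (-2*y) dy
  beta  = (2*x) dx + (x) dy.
alpha ∧ beta = (x*(-x + 4*y)) dx ∧ dy

Distribute the wedge, using dx_i ∧ dx_j = -dx_j ∧ dx_i and dx_i ∧ dx_i = 0. For each pair (i, j) with i < j, the coefficient of dx_i ∧ dx_j in alpha ∧ beta is (alpha_i * beta_j - alpha_j * beta_i). Collecting: alpha ∧ beta = (x*(-x + 4*y)) dx ∧ dy.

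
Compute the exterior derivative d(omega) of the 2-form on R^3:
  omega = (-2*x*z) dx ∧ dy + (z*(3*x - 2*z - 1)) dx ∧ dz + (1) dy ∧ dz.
d(omega) = (-2*x) dx ∧ dy ∧ dz

For a 2-form omega = sum_{i<j} g_{ij} dx_i ∧ dx_j, the exterior derivative is
  d(omega) = sum_{i<j} d(g_{ij}) ∧ dx_i ∧ dx_j = sum_{i<j, k} (∂g_{ij}/∂x_k) dx_k ∧ dx_i ∧ dx_j.
Expand each term, using dx_k ∧ dx_i ∧ dx_j = sgn(permutation) dx_{(a)} ∧ dx_{(b)} ∧ dx_{(c)} with (a < b < c) sorted:
  d(-2*x*z) includes (∂/∂z)(-2*x*z) dz = (-2*x) dz, which multiplied by dx ∧ dy gives (-2*x) dx ∧ dy ∧ dz
Collecting like 3-forms: d(omega) = (-2*x) dx ∧ dy ∧ dz.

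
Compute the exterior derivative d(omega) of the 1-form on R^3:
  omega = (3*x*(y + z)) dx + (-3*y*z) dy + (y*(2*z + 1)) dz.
d(omega) = (-3*x) dx ∧ dy + (-3*x) dx ∧ dz + (3*y + 2*z + 1) dy ∧ dz

For a 1-form omega = sum_i f_i dx_i, the exterior derivative is
  d(omega) = sum_{i < j} (∂f_j/∂x_i - ∂f_i/∂x_j) dx_i ∧ dx_j.
  coefficient of dx ∧ dy: ∂f_2/∂x - ∂f_1/∂y = ∂(-3*y*z)/∂x - ∂(3*x*(y + z))/∂y = -3*x
  coefficient of dx ∧ dz: ∂f_3/∂x - ∂f_1/∂z = ∂(y*(2*z + 1))/∂x - ∂(3*x*(y + z))/∂z = -3*x
  coefficient of dy ∧ dz: ∂f_3/∂y - ∂f_2/∂z = ∂(y*(2*z + 1))/∂y - ∂(-3*y*z)/∂z = 3*y + 2*z + 1
Assembling: d(omega) = (-3*x) dx ∧ dy + (-3*x) dx ∧ dz + (3*y + 2*z + 1) dy ∧ dz.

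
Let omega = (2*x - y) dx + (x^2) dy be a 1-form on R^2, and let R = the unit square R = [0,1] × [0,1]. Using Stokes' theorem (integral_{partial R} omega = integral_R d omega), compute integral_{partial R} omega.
integral_(partial R) omega = 2

Stokes: integral_partial_R omega = integral_R d omega with d omega = (∂Q/∂x - ∂P/∂y) dx ∧ dy.
  ∂Q/∂x = 2*x
  ∂P/∂y = -1
  integrand = ∂Q/∂x - ∂P/∂y = 2*x + 1.
Integrating over R: integral_0^1 integral_0^1 (2*x + 1) dx dy = 2.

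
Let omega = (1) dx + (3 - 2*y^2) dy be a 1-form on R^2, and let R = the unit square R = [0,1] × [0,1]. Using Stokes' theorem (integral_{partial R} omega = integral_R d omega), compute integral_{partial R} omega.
integral_(partial R) omega = 0

Stokes: integral_partial_R omega = integral_R d omega with d omega = (∂Q/∂x - ∂P/∂y) dx ∧ dy.
  ∂Q/∂x = 0
  ∂P/∂y = 0
  integrand = ∂Q/∂x - ∂P/∂y = 0.
Integrating over R: integral_0^1 integral_0^1 (0) dx dy = 0.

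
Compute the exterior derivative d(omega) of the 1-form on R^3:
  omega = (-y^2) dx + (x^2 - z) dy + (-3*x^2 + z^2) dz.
d(omega) = (2*x + 2*y) dx ∧ dy + (-6*x) dx ∧ dz + (1) dy ∧ dz

For a 1-form omega = sum_i f_i dx_i, the exterior derivative is
  d(omega) = sum_{i < j} (∂f_j/∂x_i - ∂f_i/∂x_j) dx_i ∧ dx_j.
  coefficient of dx ∧ dy: ∂f_2/∂x - ∂f_1/∂y = ∂(x^2 - z)/∂x - ∂(-y^2)/∂y = 2*x + 2*y
  coefficient of dx ∧ dz: ∂f_3/∂x - ∂f_1/∂z = ∂(-3*x^2 + z^2)/∂x - ∂(-y^2)/∂z = -6*x
  coefficient of dy ∧ dz: ∂f_3/∂y - ∂f_2/∂z = ∂(-3*x^2 + z^2)/∂y - ∂(x^2 - z)/∂z = 1
Assembling: d(omega) = (2*x + 2*y) dx ∧ dy + (-6*x) dx ∧ dz + (1) dy ∧ dz.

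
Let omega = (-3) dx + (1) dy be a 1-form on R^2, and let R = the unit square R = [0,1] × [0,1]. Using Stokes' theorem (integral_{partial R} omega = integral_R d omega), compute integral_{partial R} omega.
integral_(partial R) omega = 0

Stokes: integral_partial_R omega = integral_R d omega with d omega = (∂Q/∂x - ∂P/∂y) dx ∧ dy.
  ∂Q/∂x = 0
  ∂P/∂y = 0
  integrand = ∂Q/∂x - ∂P/∂y = 0.
Integrating over R: integral_0^1 integral_0^1 (0) dx dy = 0.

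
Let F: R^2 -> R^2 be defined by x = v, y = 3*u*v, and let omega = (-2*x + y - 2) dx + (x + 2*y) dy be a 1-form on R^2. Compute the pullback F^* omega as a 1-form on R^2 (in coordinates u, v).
F^* omega = (v^2*(18*u + 3)) du + (18*u^2*v + 6*u*v - 2*v - 2) dv

Using F^*(f dg) = (f ∘ F) d(g ∘ F), substitute each coordinate x_i by F_i(u, v) in f_i, and replace dx_i by d F_i = (∂F_i/∂u) du + (∂F_i/∂v) dv.
  For the x component: f_1(F) = 3*u*v - 2*v - 2; d F_1 = (0) du + (1) dv
  For the y component: f_2(F) = v*(6*u + 1); d F_2 = (3*v) du + (3*u) dv
Combining and collecting du, dv coefficients:
  coeff of du: v^2*(18*u + 3)
  coeff of dv: 18*u^2*v + 6*u*v - 2*v - 2
F^* omega = (v^2*(18*u + 3)) du + (18*u^2*v + 6*u*v - 2*v - 2) dv.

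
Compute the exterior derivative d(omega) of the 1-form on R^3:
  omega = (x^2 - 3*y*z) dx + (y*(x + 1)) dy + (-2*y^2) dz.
d(omega) = (y + 3*z) dx ∧ dy + (3*y) dx ∧ dz + (-4*y) dy ∧ dz

For a 1-form omega = sum_i f_i dx_i, the exterior derivative is
  d(omega) = sum_{i < j} (∂f_j/∂x_i - ∂f_i/∂x_j) dx_i ∧ dx_j.
  coefficient of dx ∧ dy: ∂f_2/∂x - ∂f_1/∂y = ∂(y*(x + 1))/∂x - ∂(x^2 - 3*y*z)/∂y = y + 3*z
  coefficient of dx ∧ dz: ∂f_3/∂x - ∂f_1/∂z = ∂(-2*y^2)/∂x - ∂(x^2 - 3*y*z)/∂z = 3*y
  coefficient of dy ∧ dz: ∂f_3/∂y - ∂f_2/∂z = ∂(-2*y^2)/∂y - ∂(y*(x + 1))/∂z = -4*y
Assembling: d(omega) = (y + 3*z) dx ∧ dy + (3*y) dx ∧ dz + (-4*y) dy ∧ dz.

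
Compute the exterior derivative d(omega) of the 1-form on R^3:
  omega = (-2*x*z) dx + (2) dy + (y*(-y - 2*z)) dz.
d(omega) = (2*x) dx ∧ dz + (-2*y - 2*z) dy ∧ dz

For a 1-form omega = sum_i f_i dx_i, the exterior derivative is
  d(omega) = sum_{i < j} (∂f_j/∂x_i - ∂f_i/∂x_j) dx_i ∧ dx_j.
  coefficient of dx ∧ dz: ∂f_3/∂x - ∂f_1/∂z = ∂(y*(-y - 2*z))/∂x - ∂(-2*x*z)/∂z = 2*x
  coefficient of dy ∧ dz: ∂f_3/∂y - ∂f_2/∂z = ∂(y*(-y - 2*z))/∂y - ∂(2)/∂z = -2*y - 2*z
Assembling: d(omega) = (2*x) dx ∧ dz + (-2*y - 2*z) dy ∧ dz.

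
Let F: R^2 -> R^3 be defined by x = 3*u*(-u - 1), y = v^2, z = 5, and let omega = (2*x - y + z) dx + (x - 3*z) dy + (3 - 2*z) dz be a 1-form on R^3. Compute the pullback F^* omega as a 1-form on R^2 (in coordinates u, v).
F^* omega = (36*u^3 + 54*u^2 + 6*u*v^2 - 12*u + 3*v^2 - 15) du + (6*v*(-u^2 - u - 5)) dv

Using F^*(f dg) = (f ∘ F) d(g ∘ F), substitute each coordinate x_i by F_i(u, v) in f_i, and replace dx_i by d F_i = (∂F_i/∂u) du + (∂F_i/∂v) dv.
  For the x component: f_1(F) = -6*u^2 - 6*u - v^2 + 5; d F_1 = (-6*u - 3) du + (0) dv
  For the y component: f_2(F) = -3*u^2 - 3*u - 15; d F_2 = (0) du + (2*v) dv
  For the z component: f_3(F) = -7; d F_3 = (0) du + (0) dv
Combining and collecting du, dv coefficients:
  coeff of du: 36*u^3 + 54*u^2 + 6*u*v^2 - 12*u + 3*v^2 - 15
  coeff of dv: 6*v*(-u^2 - u - 5)
F^* omega = (36*u^3 + 54*u^2 + 6*u*v^2 - 12*u + 3*v^2 - 15) du + (6*v*(-u^2 - u - 5)) dv.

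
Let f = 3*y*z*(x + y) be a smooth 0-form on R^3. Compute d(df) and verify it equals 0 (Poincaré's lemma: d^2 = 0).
d(df) = 0

Step 1: df = sum_i (∂f/∂x_i) dx_i = (3*y*z) dx + (3*z*(x + 2*y)) dy + (3*y*(x + y)) dz.
Step 2: Apply d again. Using the 1-form formula, the coefficient of dx ∧ dy in d(df) is ∂^2 f/∂x ∂y - ∂^2 f/∂y ∂x = (3*z) - (3*z) = 0 (equality of mixed partials for smooth f).
Similarly for dx ∧ dz and dy ∧ dz — all coefficients vanish. So d(df) = 0.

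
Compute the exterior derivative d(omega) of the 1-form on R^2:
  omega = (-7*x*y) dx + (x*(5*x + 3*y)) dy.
d(omega) = (17*x + 3*y) dx ∧ dy

For a 1-form omega = sum_i f_i dx_i, the exterior derivative is
  d(omega) = sum_{i < j} (∂f_j/∂x_i - ∂f_i/∂x_j) dx_i ∧ dx_j.
  coefficient of dx ∧ dy: ∂f_2/∂x - ∂f_1/∂y = ∂(x*(5*x + 3*y))/∂x - ∂(-7*x*y)/∂y = 17*x + 3*y
Assembling: d(omega) = (17*x + 3*y) dx ∧ dy.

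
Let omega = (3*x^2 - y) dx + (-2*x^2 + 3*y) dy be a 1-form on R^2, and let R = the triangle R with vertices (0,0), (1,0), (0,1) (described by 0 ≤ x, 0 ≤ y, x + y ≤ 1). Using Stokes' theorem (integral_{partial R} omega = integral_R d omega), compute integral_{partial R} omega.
integral_(partial R) omega = -1/6

Stokes: integral_partial_R omega = integral_R d omega with d omega = (∂Q/∂x - ∂P/∂y) dx ∧ dy.
  ∂Q/∂x = -4*x
  ∂P/∂y = -1
  integrand = ∂Q/∂x - ∂P/∂y = 1 - 4*x.
Integrating over R: integral_0^1 integral_0^{1-x} (1 - 4*x) dy dx = -1/6.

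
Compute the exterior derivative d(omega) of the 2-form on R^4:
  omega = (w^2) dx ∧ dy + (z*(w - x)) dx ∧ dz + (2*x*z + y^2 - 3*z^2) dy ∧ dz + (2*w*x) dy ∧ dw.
d(omega) = (4*w) dx ∧ dy ∧ dw + (z) dx ∧ dz ∧ dw + (2*z) dx ∧ dy ∧ dz

For a 2-form omega = sum_{i<j} g_{ij} dx_i ∧ dx_j, the exterior derivative is
  d(omega) = sum_{i<j} d(g_{ij}) ∧ dx_i ∧ dx_j = sum_{i<j, k} (∂g_{ij}/∂x_k) dx_k ∧ dx_i ∧ dx_j.
Expand each term, using dx_k ∧ dx_i ∧ dx_j = sgn(permutation) dx_{(a)} ∧ dx_{(b)} ∧ dx_{(c)} with (a < b < c) sorted:
  d(w^2) includes (∂/∂w)(w^2) dw = (2*w) dw, which multiplied by dx ∧ dy gives (2*w) dx ∧ dy ∧ dw
  d(z*(w - x)) includes (∂/∂w)(z*(w - x)) dw = (z) dw, which multiplied by dx ∧ dz gives (z) dx ∧ dz ∧ dw
  d(2*x*z + y^2 - 3*z^2) includes (∂/∂x)(2*x*z + y^2 - 3*z^2) dx = (2*z) dx, which multiplied by dy ∧ dz gives (2*z) dx ∧ dy ∧ dz
  d(2*w*x) includes (∂/∂x)(2*w*x) dx = (2*w) dx, which multiplied by dy ∧ dw gives (2*w) dx ∧ dy ∧ dw
Collecting like 3-forms: d(omega) = (4*w) dx ∧ dy ∧ dw + (z) dx ∧ dz ∧ dw + (2*z) dx ∧ dy ∧ dz.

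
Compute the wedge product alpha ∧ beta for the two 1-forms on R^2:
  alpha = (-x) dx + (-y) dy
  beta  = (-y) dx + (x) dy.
alpha ∧ beta = (-x^2 - y^2) dx ∧ dy

Distribute the wedge, using dx_i ∧ dx_j = -dx_j ∧ dx_i and dx_i ∧ dx_i = 0. For each pair (i, j) with i < j, the coefficient of dx_i ∧ dx_j in alpha ∧ beta is (alpha_i * beta_j - alpha_j * beta_i). Collecting: alpha ∧ beta = (-x^2 - y^2) dx ∧ dy.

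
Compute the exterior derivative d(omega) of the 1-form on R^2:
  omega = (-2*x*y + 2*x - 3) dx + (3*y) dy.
d(omega) = (2*x) dx ∧ dy

For a 1-form omega = sum_i f_i dx_i, the exterior derivative is
  d(omega) = sum_{i < j} (∂f_j/∂x_i - ∂f_i/∂x_j) dx_i ∧ dx_j.
  coefficient of dx ∧ dy: ∂f_2/∂x - ∂f_1/∂y = ∂(3*y)/∂x - ∂(-2*x*y + 2*x - 3)/∂y = 2*x
Assembling: d(omega) = (2*x) dx ∧ dy.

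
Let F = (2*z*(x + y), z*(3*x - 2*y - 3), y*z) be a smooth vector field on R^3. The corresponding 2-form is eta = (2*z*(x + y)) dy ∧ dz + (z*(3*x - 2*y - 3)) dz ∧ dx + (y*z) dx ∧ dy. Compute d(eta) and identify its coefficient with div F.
d(eta) = (y) dx ∧ dy ∧ dz; div F = y

For a 2-form in R^3 of the form above, applying d gives a 3-form with coefficient ∂P/∂x + ∂Q/∂y + ∂R/∂z:
  ∂P/∂x = 2*z
  ∂Q/∂y = -2*z
  ∂R/∂z = y
Sum = y, which is exactly div F.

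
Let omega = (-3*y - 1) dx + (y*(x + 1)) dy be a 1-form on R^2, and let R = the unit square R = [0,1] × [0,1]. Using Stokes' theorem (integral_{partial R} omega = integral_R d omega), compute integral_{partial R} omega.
integral_(partial R) omega = 7/2

Stokes: integral_partial_R omega = integral_R d omega with d omega = (∂Q/∂x - ∂P/∂y) dx ∧ dy.
  ∂Q/∂x = y
  ∂P/∂y = -3
  integrand = ∂Q/∂x - ∂P/∂y = y + 3.
Integrating over R: integral_0^1 integral_0^1 (y + 3) dx dy = 7/2.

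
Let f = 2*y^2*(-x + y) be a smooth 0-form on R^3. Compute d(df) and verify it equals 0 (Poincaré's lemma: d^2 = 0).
d(df) = 0

Step 1: df = sum_i (∂f/∂x_i) dx_i = (-2*y^2) dx + (2*y*(-2*x + 3*y)) dy + (0) dz.
Step 2: Apply d again. Using the 1-form formula, the coefficient of dx ∧ dy in d(df) is ∂^2 f/∂x ∂y - ∂^2 f/∂y ∂x = (-4*y) - (-4*y) = 0 (equality of mixed partials for smooth f).
Similarly for dx ∧ dz and dy ∧ dz — all coefficients vanish. So d(df) = 0.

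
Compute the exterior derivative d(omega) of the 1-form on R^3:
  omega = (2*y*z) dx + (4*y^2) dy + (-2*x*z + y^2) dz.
d(omega) = (-2*z) dx ∧ dy + (-2*y - 2*z) dx ∧ dz + (2*y) dy ∧ dz

For a 1-form omega = sum_i f_i dx_i, the exterior derivative is
  d(omega) = sum_{i < j} (∂f_j/∂x_i - ∂f_i/∂x_j) dx_i ∧ dx_j.
  coefficient of dx ∧ dy: ∂f_2/∂x - ∂f_1/∂y = ∂(4*y^2)/∂x - ∂(2*y*z)/∂y = -2*z
  coefficient of dx ∧ dz: ∂f_3/∂x - ∂f_1/∂z = ∂(-2*x*z + y^2)/∂x - ∂(2*y*z)/∂z = -2*y - 2*z
  coefficient of dy ∧ dz: ∂f_3/∂y - ∂f_2/∂z = ∂(-2*x*z + y^2)/∂y - ∂(4*y^2)/∂z = 2*y
Assembling: d(omega) = (-2*z) dx ∧ dy + (-2*y - 2*z) dx ∧ dz + (2*y) dy ∧ dz.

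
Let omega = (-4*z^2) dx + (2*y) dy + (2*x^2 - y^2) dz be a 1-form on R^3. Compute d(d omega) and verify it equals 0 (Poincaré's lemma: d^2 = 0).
d(d omega) = 0

Step 1: d omega = sum_{i<j} (∂f_j/∂x_i - ∂f_i/∂x_j) dx_i ∧ dx_j:
  coeff of dx ∧ dy: 0
  coeff of dx ∧ dz: 4*x + 8*z
  coeff of dy ∧ dz: -2*y
Step 2: Apply d again to each 2-form coefficient. The only possible 3-form in R^3 is dx ∧ dy ∧ dz, with coefficient
  ∂(coeff of dy∧dz)/∂x - ∂(coeff of dx∧dz)/∂y + ∂(coeff of dx∧dy)/∂z
  = ∂/∂x (-2*y) - ∂/∂y (4*x + 8*z) + ∂/∂z (0).
Each of these terms simplifies to sums of mixed partials that cancel in pairs. The result is 0 (by equality of mixed partials for smooth functions — Schwarz / Clairaut).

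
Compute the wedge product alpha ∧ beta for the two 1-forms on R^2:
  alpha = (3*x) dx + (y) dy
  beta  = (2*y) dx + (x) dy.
alpha ∧ beta = (3*x^2 - 2*y^2) dx ∧ dy

Distribute the wedge, using dx_i ∧ dx_j = -dx_j ∧ dx_i and dx_i ∧ dx_i = 0. For each pair (i, j) with i < j, the coefficient of dx_i ∧ dx_j in alpha ∧ beta is (alpha_i * beta_j - alpha_j * beta_i). Collecting: alpha ∧ beta = (3*x^2 - 2*y^2) dx ∧ dy.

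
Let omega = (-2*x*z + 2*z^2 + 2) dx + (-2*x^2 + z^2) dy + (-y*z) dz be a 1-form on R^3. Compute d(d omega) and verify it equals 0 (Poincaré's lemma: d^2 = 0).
d(d omega) = 0

Step 1: d omega = sum_{i<j} (∂f_j/∂x_i - ∂f_i/∂x_j) dx_i ∧ dx_j:
  coeff of dx ∧ dy: -4*x
  coeff of dx ∧ dz: 2*x - 4*z
  coeff of dy ∧ dz: -3*z
Step 2: Apply d again to each 2-form coefficient. The only possible 3-form in R^3 is dx ∧ dy ∧ dz, with coefficient
  ∂(coeff of dy∧dz)/∂x - ∂(coeff of dx∧dz)/∂y + ∂(coeff of dx∧dy)/∂z
  = ∂/∂x (-3*z) - ∂/∂y (2*x - 4*z) + ∂/∂z (-4*x).
Each of these terms simplifies to sums of mixed partials that cancel in pairs. The result is 0 (by equality of mixed partials for smooth functions — Schwarz / Clairaut).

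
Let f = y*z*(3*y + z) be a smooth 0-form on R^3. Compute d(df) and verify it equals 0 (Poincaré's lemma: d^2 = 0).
d(df) = 0

Step 1: df = sum_i (∂f/∂x_i) dx_i = (0) dx + (z*(6*y + z)) dy + (y*(3*y + 2*z)) dz.
Step 2: Apply d again. Using the 1-form formula, the coefficient of dx ∧ dy in d(df) is ∂^2 f/∂x ∂y - ∂^2 f/∂y ∂x = (0) - (0) = 0 (equality of mixed partials for smooth f).
Similarly for dx ∧ dz and dy ∧ dz — all coefficients vanish. So d(df) = 0.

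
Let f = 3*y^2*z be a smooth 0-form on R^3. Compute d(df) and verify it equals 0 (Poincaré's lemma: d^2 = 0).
d(df) = 0

Step 1: df = sum_i (∂f/∂x_i) dx_i = (0) dx + (6*y*z) dy + (3*y^2) dz.
Step 2: Apply d again. Using the 1-form formula, the coefficient of dx ∧ dy in d(df) is ∂^2 f/∂x ∂y - ∂^2 f/∂y ∂x = (0) - (0) = 0 (equality of mixed partials for smooth f).
Similarly for dx ∧ dz and dy ∧ dz — all coefficients vanish. So d(df) = 0.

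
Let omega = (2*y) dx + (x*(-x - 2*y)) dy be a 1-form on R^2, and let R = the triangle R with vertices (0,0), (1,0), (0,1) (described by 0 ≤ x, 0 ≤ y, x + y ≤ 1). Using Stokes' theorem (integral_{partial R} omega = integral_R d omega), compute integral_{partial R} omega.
integral_(partial R) omega = -5/3

Stokes: integral_partial_R omega = integral_R d omega with d omega = (∂Q/∂x - ∂P/∂y) dx ∧ dy.
  ∂Q/∂x = -2*x - 2*y
  ∂P/∂y = 2
  integrand = ∂Q/∂x - ∂P/∂y = -2*x - 2*y - 2.
Integrating over R: integral_0^1 integral_0^{1-x} (-2*x - 2*y - 2) dy dx = -5/3.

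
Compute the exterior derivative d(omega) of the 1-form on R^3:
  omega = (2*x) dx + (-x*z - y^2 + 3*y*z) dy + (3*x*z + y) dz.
d(omega) = (-z) dx ∧ dy + (3*z) dx ∧ dz + (x - 3*y + 1) dy ∧ dz

For a 1-form omega = sum_i f_i dx_i, the exterior derivative is
  d(omega) = sum_{i < j} (∂f_j/∂x_i - ∂f_i/∂x_j) dx_i ∧ dx_j.
  coefficient of dx ∧ dy: ∂f_2/∂x - ∂f_1/∂y = ∂(-x*z - y^2 + 3*y*z)/∂x - ∂(2*x)/∂y = -z
  coefficient of dx ∧ dz: ∂f_3/∂x - ∂f_1/∂z = ∂(3*x*z + y)/∂x - ∂(2*x)/∂z = 3*z
  coefficient of dy ∧ dz: ∂f_3/∂y - ∂f_2/∂z = ∂(3*x*z + y)/∂y - ∂(-x*z - y^2 + 3*y*z)/∂z = x - 3*y + 1
Assembling: d(omega) = (-z) dx ∧ dy + (3*z) dx ∧ dz + (x - 3*y + 1) dy ∧ dz.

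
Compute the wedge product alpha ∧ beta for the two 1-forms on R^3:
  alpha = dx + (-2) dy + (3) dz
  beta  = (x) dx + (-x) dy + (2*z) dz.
alpha ∧ beta = (x) dx ∧ dy + (-3*x + 2*z) dx ∧ dz + (3*x - 4*z) dy ∧ dz

Distribute the wedge, using dx_i ∧ dx_j = -dx_j ∧ dx_i and dx_i ∧ dx_i = 0. For each pair (i, j) with i < j, the coefficient of dx_i ∧ dx_j in alpha ∧ beta is (alpha_i * beta_j - alpha_j * beta_i). Collecting: alpha ∧ beta = (x) dx ∧ dy + (-3*x + 2*z) dx ∧ dz + (3*x - 4*z) dy ∧ dz.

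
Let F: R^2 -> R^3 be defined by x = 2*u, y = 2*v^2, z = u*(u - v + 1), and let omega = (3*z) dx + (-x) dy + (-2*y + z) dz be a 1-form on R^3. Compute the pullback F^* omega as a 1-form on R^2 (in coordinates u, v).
F^* omega = (2*u^3 - 3*u^2*v + 9*u^2 - 7*u*v^2 - 8*u*v + 7*u + 4*v^3 - 4*v^2) du + (u*(-u^2 + u*v - u + 4*v^2 - 8*v)) dv

Using F^*(f dg) = (f ∘ F) d(g ∘ F), substitute each coordinate x_i by F_i(u, v) in f_i, and replace dx_i by d F_i = (∂F_i/∂u) du + (∂F_i/∂v) dv.
  For the x component: f_1(F) = 3*u*(u - v + 1); d F_1 = (2) du + (0) dv
  For the y component: f_2(F) = -2*u; d F_2 = (0) du + (4*v) dv
  For the z component: f_3(F) = u^2 - u*v + u - 4*v^2; d F_3 = (2*u - v + 1) du + (-u) dv
Combining and collecting du, dv coefficients:
  coeff of du: 2*u^3 - 3*u^2*v + 9*u^2 - 7*u*v^2 - 8*u*v + 7*u + 4*v^3 - 4*v^2
  coeff of dv: u*(-u^2 + u*v - u + 4*v^2 - 8*v)
F^* omega = (2*u^3 - 3*u^2*v + 9*u^2 - 7*u*v^2 - 8*u*v + 7*u + 4*v^3 - 4*v^2) du + (u*(-u^2 + u*v - u + 4*v^2 - 8*v)) dv.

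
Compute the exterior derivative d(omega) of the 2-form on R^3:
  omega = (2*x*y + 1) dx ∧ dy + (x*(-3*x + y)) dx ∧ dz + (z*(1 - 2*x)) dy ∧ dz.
d(omega) = (-x - 2*z) dx ∧ dy ∧ dz

For a 2-form omega = sum_{i<j} g_{ij} dx_i ∧ dx_j, the exterior derivative is
  d(omega) = sum_{i<j} d(g_{ij}) ∧ dx_i ∧ dx_j = sum_{i<j, k} (∂g_{ij}/∂x_k) dx_k ∧ dx_i ∧ dx_j.
Expand each term, using dx_k ∧ dx_i ∧ dx_j = sgn(permutation) dx_{(a)} ∧ dx_{(b)} ∧ dx_{(c)} with (a < b < c) sorted:
  d(x*(-3*x + y)) includes (∂/∂y)(x*(-3*x + y)) dy = (x) dy, which multiplied by dx ∧ dz gives (-x) dx ∧ dy ∧ dz
  d(z*(1 - 2*x)) includes (∂/∂x)(z*(1 - 2*x)) dx = (-2*z) dx, which multiplied by dy ∧ dz gives (-2*z) dx ∧ dy ∧ dz
Collecting like 3-forms: d(omega) = (-x - 2*z) dx ∧ dy ∧ dz.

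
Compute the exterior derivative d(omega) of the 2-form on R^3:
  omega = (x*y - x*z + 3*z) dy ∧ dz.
d(omega) = (y - z) dx ∧ dy ∧ dz

For a 2-form omega = sum_{i<j} g_{ij} dx_i ∧ dx_j, the exterior derivative is
  d(omega) = sum_{i<j} d(g_{ij}) ∧ dx_i ∧ dx_j = sum_{i<j, k} (∂g_{ij}/∂x_k) dx_k ∧ dx_i ∧ dx_j.
Expand each term, using dx_k ∧ dx_i ∧ dx_j = sgn(permutation) dx_{(a)} ∧ dx_{(b)} ∧ dx_{(c)} with (a < b < c) sorted:
  d(x*y - x*z + 3*z) includes (∂/∂x)(x*y - x*z + 3*z) dx = (y - z) dx, which multiplied by dy ∧ dz gives (y - z) dx ∧ dy ∧ dz
Collecting like 3-forms: d(omega) = (y - z) dx ∧ dy ∧ dz.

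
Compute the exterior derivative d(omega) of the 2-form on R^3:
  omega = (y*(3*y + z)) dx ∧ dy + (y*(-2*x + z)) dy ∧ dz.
d(omega) = (-y) dx ∧ dy ∧ dz

For a 2-form omega = sum_{i<j} g_{ij} dx_i ∧ dx_j, the exterior derivative is
  d(omega) = sum_{i<j} d(g_{ij}) ∧ dx_i ∧ dx_j = sum_{i<j, k} (∂g_{ij}/∂x_k) dx_k ∧ dx_i ∧ dx_j.
Expand each term, using dx_k ∧ dx_i ∧ dx_j = sgn(permutation) dx_{(a)} ∧ dx_{(b)} ∧ dx_{(c)} with (a < b < c) sorted:
  d(y*(3*y + z)) includes (∂/∂z)(y*(3*y + z)) dz = (y) dz, which multiplied by dx ∧ dy gives (y) dx ∧ dy ∧ dz
  d(y*(-2*x + z)) includes (∂/∂x)(y*(-2*x + z)) dx = (-2*y) dx, which multiplied by dy ∧ dz gives (-2*y) dx ∧ dy ∧ dz
Collecting like 3-forms: d(omega) = (-y) dx ∧ dy ∧ dz.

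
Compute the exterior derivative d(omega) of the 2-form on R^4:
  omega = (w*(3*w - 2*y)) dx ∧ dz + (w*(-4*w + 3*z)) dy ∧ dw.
d(omega) = (2*w) dx ∧ dy ∧ dz + (6*w - 2*y) dx ∧ dz ∧ dw + (-3*w) dy ∧ dz ∧ dw

For a 2-form omega = sum_{i<j} g_{ij} dx_i ∧ dx_j, the exterior derivative is
  d(omega) = sum_{i<j} d(g_{ij}) ∧ dx_i ∧ dx_j = sum_{i<j, k} (∂g_{ij}/∂x_k) dx_k ∧ dx_i ∧ dx_j.
Expand each term, using dx_k ∧ dx_i ∧ dx_j = sgn(permutation) dx_{(a)} ∧ dx_{(b)} ∧ dx_{(c)} with (a < b < c) sorted:
  d(w*(3*w - 2*y)) includes (∂/∂y)(w*(3*w - 2*y)) dy = (-2*w) dy, which multiplied by dx ∧ dz gives (2*w) dx ∧ dy ∧ dz
  d(w*(3*w - 2*y)) includes (∂/∂w)(w*(3*w - 2*y)) dw = (6*w - 2*y) dw, which multiplied by dx ∧ dz gives (6*w - 2*y) dx ∧ dz ∧ dw
  d(w*(-4*w + 3*z)) includes (∂/∂z)(w*(-4*w + 3*z)) dz = (3*w) dz, which multiplied by dy ∧ dw gives (-3*w) dy ∧ dz ∧ dw
Collecting like 3-forms: d(omega) = (2*w) dx ∧ dy ∧ dz + (6*w - 2*y) dx ∧ dz ∧ dw + (-3*w) dy ∧ dz ∧ dw.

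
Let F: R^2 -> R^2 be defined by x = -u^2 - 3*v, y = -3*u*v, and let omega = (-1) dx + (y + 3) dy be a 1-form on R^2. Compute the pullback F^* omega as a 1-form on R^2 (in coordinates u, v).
F^* omega = (9*u*v^2 + 2*u - 9*v) du + (9*u^2*v - 9*u + 3) dv

Using F^*(f dg) = (f ∘ F) d(g ∘ F), substitute each coordinate x_i by F_i(u, v) in f_i, and replace dx_i by d F_i = (∂F_i/∂u) du + (∂F_i/∂v) dv.
  For the x component: f_1(F) = -1; d F_1 = (-2*u) du + (-3) dv
  For the y component: f_2(F) = -3*u*v + 3; d F_2 = (-3*v) du + (-3*u) dv
Combining and collecting du, dv coefficients:
  coeff of du: 9*u*v^2 + 2*u - 9*v
  coeff of dv: 9*u^2*v - 9*u + 3
F^* omega = (9*u*v^2 + 2*u - 9*v) du + (9*u^2*v - 9*u + 3) dv.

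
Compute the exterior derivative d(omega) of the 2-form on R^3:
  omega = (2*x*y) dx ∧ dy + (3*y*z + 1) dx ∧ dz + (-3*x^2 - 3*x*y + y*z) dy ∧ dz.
d(omega) = (-6*x - 3*y - 3*z) dx ∧ dy ∧ dz

For a 2-form omega = sum_{i<j} g_{ij} dx_i ∧ dx_j, the exterior derivative is
  d(omega) = sum_{i<j} d(g_{ij}) ∧ dx_i ∧ dx_j = sum_{i<j, k} (∂g_{ij}/∂x_k) dx_k ∧ dx_i ∧ dx_j.
Expand each term, using dx_k ∧ dx_i ∧ dx_j = sgn(permutation) dx_{(a)} ∧ dx_{(b)} ∧ dx_{(c)} with (a < b < c) sorted:
  d(3*y*z + 1) includes (∂/∂y)(3*y*z + 1) dy = (3*z) dy, which multiplied by dx ∧ dz gives (-3*z) dx ∧ dy ∧ dz
  d(-3*x^2 - 3*x*y + y*z) includes (∂/∂x)(-3*x^2 - 3*x*y + y*z) dx = (-6*x - 3*y) dx, which multiplied by dy ∧ dz gives (-6*x - 3*y) dx ∧ dy ∧ dz
Collecting like 3-forms: d(omega) = (-6*x - 3*y - 3*z) dx ∧ dy ∧ dz.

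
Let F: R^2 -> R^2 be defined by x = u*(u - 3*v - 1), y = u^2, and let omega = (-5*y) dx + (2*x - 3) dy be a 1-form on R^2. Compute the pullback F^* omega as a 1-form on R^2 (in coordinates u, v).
F^* omega = (u*(-6*u^2 + 3*u*v + u - 6)) du + (15*u^3) dv

Using F^*(f dg) = (f ∘ F) d(g ∘ F), substitute each coordinate x_i by F_i(u, v) in f_i, and replace dx_i by d F_i = (∂F_i/∂u) du + (∂F_i/∂v) dv.
  For the x component: f_1(F) = -5*u^2; d F_1 = (2*u - 3*v - 1) du + (-3*u) dv
  For the y component: f_2(F) = 2*u^2 - 6*u*v - 2*u - 3; d F_2 = (2*u) du + (0) dv
Combining and collecting du, dv coefficients:
  coeff of du: u*(-6*u^2 + 3*u*v + u - 6)
  coeff of dv: 15*u^3
F^* omega = (u*(-6*u^2 + 3*u*v + u - 6)) du + (15*u^3) dv.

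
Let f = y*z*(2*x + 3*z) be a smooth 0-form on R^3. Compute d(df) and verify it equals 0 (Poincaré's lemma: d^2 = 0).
d(df) = 0

Step 1: df = sum_i (∂f/∂x_i) dx_i = (2*y*z) dx + (z*(2*x + 3*z)) dy + (2*y*(x + 3*z)) dz.
Step 2: Apply d again. Using the 1-form formula, the coefficient of dx ∧ dy in d(df) is ∂^2 f/∂x ∂y - ∂^2 f/∂y ∂x = (2*z) - (2*z) = 0 (equality of mixed partials for smooth f).
Similarly for dx ∧ dz and dy ∧ dz — all coefficients vanish. So d(df) = 0.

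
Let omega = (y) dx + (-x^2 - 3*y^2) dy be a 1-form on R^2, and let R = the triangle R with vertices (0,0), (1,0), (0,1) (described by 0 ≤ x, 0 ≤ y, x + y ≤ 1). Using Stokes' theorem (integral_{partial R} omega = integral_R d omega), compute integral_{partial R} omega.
integral_(partial R) omega = -5/6

Stokes: integral_partial_R omega = integral_R d omega with d omega = (∂Q/∂x - ∂P/∂y) dx ∧ dy.
  ∂Q/∂x = -2*x
  ∂P/∂y = 1
  integrand = ∂Q/∂x - ∂P/∂y = -2*x - 1.
Integrating over R: integral_0^1 integral_0^{1-x} (-2*x - 1) dy dx = -5/6.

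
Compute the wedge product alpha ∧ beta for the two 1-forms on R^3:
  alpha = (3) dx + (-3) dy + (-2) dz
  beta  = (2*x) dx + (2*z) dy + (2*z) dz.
alpha ∧ beta = (6*x + 6*z) dx ∧ dy + (4*x + 6*z) dx ∧ dz + (-2*z) dy ∧ dz

Distribute the wedge, using dx_i ∧ dx_j = -dx_j ∧ dx_i and dx_i ∧ dx_i = 0. For each pair (i, j) with i < j, the coefficient of dx_i ∧ dx_j in alpha ∧ beta is (alpha_i * beta_j - alpha_j * beta_i). Collecting: alpha ∧ beta = (6*x + 6*z) dx ∧ dy + (4*x + 6*z) dx ∧ dz + (-2*z) dy ∧ dz.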